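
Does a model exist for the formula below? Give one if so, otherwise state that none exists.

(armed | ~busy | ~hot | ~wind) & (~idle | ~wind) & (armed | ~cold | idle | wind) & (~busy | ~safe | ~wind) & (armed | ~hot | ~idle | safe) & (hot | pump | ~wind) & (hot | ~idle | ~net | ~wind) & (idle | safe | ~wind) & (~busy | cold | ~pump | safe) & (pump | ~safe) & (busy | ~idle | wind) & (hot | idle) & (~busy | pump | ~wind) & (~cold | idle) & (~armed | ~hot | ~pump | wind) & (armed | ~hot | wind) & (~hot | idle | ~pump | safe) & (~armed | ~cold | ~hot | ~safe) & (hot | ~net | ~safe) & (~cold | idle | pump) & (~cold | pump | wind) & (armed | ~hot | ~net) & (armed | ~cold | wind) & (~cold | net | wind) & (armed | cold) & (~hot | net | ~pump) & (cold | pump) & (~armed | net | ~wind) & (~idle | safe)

cold=F, net=F, busy=T, idle=T, wind=F, pump=T, hot=F, armed=T, safe=T

Set cold = False.
  then (armed | cold) forces armed = True.
  then (cold | pump) forces pump = True.
Set net = False.
  then (~hot | net | ~pump) forces hot = False.
  then (~armed | net | ~wind) forces wind = False.
  then (hot | idle) forces idle = True.
  then (~idle | safe) forces safe = True.
  then (busy | ~idle | wind) forces busy = True.
All clauses satisfied.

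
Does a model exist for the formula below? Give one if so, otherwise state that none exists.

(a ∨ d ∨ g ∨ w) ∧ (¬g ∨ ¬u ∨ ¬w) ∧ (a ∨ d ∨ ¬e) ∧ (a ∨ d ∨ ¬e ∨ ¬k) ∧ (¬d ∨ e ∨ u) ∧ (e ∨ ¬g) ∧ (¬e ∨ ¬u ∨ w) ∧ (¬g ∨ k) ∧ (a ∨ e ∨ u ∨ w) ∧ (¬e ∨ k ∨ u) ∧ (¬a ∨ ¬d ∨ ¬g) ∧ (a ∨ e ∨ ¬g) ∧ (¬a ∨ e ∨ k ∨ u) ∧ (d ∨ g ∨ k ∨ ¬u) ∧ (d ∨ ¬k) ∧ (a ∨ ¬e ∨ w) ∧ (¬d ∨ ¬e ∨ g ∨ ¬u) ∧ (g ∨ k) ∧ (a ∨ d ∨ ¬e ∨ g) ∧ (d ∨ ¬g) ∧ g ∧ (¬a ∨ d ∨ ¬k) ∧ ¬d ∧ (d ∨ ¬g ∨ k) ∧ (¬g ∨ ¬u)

UNSATISFIABLE

Case k = True:
  (d ∨ ¬k) forces d = True.
  Clause (¬d) is falsified — contradiction.
Case k = False:
  (¬g ∨ k) forces g = False.
  Clause (g ∨ k) is falsified — contradiction.
Both cases fail, so the formula is unsatisfiable.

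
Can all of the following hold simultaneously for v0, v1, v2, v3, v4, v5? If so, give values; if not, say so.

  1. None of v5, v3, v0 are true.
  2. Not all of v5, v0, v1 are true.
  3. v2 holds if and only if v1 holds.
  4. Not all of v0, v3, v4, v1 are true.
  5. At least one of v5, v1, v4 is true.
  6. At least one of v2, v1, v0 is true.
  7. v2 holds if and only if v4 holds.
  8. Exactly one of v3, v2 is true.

v0: False, v1: True, v2: True, v3: False, v4: True, v5: False

  (1) {v5, v3, v0}: 0 true — none ✓
  (2) {v5, v0, v1}: 1/3 true — not all ✓
  (3) v2=T, v1=T — same ✓
  (4) {v0, v3, v4, v1}: 2/4 true — not all ✓
  (5) {v5, v1, v4}: 2 true — at least one ✓
  (6) {v2, v1, v0}: 2 true — at least one ✓
  (7) v2=T, v4=T — same ✓
  (8) {v3, v2}: 1 true — exactly one ✓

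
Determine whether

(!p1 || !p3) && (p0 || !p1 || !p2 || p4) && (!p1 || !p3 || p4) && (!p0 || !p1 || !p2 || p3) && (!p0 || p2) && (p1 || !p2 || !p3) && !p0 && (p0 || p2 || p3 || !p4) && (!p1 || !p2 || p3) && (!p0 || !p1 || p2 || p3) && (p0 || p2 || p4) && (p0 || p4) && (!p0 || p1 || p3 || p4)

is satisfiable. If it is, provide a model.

Unit clause (!p0) forces p0 = False.
In (p0 || p4) only p4 is left, so p4 = True.
Try p1 = True:
  (!p1 || !p3) forces p3 = False.
  (p0 || p2 || p3 || !p4) forces p2 = True.
  clause (!p1 || !p2 || p3) is falsified — backtrack.
So p1 = False.
Set p2 = True.
  then (p1 || !p2 || !p3) forces p3 = False.
All clauses satisfied.

p0 = False; p1 = False; p2 = True; p3 = False; p4 = True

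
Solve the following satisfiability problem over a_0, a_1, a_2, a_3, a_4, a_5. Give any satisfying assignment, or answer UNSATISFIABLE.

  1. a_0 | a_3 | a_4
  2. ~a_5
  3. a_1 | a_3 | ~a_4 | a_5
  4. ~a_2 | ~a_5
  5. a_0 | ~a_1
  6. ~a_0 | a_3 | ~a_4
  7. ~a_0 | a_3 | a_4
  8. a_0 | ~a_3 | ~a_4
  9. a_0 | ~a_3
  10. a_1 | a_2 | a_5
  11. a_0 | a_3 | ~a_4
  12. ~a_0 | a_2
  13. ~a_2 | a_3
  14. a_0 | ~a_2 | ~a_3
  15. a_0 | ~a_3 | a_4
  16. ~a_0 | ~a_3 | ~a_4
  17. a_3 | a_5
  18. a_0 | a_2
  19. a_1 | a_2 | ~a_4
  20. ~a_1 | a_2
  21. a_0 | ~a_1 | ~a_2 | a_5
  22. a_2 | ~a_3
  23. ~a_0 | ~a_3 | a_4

The formula is unsatisfiable.

Case a_5 = True:
  Clause (~a_5) is falsified — contradiction.
Case a_5 = False:
  (a_3 | a_5) forces a_3 = True.
  (a_0 | ~a_3) forces a_0 = True.
  (~a_0 | a_2) forces a_2 = True.
  (~a_0 | ~a_3 | ~a_4) forces a_4 = False.
  Clause (~a_0 | ~a_3 | a_4) is falsified — contradiction.
Both cases fail, so the formula is unsatisfiable.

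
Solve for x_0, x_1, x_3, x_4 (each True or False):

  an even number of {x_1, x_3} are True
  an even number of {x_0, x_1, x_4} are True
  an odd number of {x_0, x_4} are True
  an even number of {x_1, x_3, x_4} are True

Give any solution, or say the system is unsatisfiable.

x_0: True, x_1: True, x_3: True, x_4: False

{x_1, x_3}: 2 true → even ✓
{x_0, x_1, x_4}: 2 true → even ✓
{x_0, x_4}: 1 true → odd ✓
{x_1, x_3, x_4}: 2 true → even ✓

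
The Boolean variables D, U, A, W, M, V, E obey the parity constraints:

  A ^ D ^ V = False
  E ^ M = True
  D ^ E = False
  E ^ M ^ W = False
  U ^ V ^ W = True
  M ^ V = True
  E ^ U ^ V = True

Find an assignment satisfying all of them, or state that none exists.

D = True, U = True, A = False, W = True, M = False, V = True, E = True

A ^ D ^ V = F ^ T ^ T = False ✓
E ^ M = T ^ F = True ✓
D ^ E = T ^ T = False ✓
E ^ M ^ W = T ^ F ^ T = False ✓
U ^ V ^ W = T ^ T ^ T = True ✓
M ^ V = F ^ T = True ✓
E ^ U ^ V = T ^ T ^ T = True ✓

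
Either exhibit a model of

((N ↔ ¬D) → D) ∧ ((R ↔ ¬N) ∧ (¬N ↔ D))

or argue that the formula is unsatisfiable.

D=T; N=F; R=T

  (N ↔ ¬D) → D = True
    N ↔ ¬D = True
      ¬D = False
  (R ↔ ¬N) ∧ (¬N ↔ D) = True
    R ↔ ¬N = True
      ¬N = True
    ¬N ↔ D = True
      ¬N = True
Both conjuncts True, so the formula holds.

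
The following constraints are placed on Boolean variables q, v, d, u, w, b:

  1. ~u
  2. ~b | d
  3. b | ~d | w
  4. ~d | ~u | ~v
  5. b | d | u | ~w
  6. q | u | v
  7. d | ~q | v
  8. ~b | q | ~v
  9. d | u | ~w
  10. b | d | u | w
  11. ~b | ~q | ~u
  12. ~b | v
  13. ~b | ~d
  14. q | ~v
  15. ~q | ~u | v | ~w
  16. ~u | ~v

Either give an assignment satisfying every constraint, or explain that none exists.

q = True, v = False, d = True, u = False, w = True, b = False

Unit clause (~u) forces u = False.
Try q = False:
  (q | u | v) forces v = True.
  clause (q | ~v) is falsified — backtrack.
So q = True.
Set v = False.
  then (d | ~q | v) forces d = True.
  then (~b | v) forces b = False.
  then (b | ~d | w) forces w = True.
All clauses satisfied.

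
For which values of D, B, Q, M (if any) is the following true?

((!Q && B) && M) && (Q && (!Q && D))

No satisfying assignment exists.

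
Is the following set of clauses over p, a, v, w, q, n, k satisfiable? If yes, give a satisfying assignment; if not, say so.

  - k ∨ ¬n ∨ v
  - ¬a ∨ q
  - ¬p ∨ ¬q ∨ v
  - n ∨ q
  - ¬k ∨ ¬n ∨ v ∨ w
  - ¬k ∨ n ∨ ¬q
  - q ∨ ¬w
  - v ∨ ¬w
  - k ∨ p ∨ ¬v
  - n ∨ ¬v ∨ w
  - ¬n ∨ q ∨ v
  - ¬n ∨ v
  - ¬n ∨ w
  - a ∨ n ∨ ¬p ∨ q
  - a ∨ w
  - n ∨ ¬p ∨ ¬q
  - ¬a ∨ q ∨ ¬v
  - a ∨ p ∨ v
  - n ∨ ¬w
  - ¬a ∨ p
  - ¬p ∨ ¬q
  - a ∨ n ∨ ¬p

p = False, a = False, v = True, w = True, q = True, n = True, k = True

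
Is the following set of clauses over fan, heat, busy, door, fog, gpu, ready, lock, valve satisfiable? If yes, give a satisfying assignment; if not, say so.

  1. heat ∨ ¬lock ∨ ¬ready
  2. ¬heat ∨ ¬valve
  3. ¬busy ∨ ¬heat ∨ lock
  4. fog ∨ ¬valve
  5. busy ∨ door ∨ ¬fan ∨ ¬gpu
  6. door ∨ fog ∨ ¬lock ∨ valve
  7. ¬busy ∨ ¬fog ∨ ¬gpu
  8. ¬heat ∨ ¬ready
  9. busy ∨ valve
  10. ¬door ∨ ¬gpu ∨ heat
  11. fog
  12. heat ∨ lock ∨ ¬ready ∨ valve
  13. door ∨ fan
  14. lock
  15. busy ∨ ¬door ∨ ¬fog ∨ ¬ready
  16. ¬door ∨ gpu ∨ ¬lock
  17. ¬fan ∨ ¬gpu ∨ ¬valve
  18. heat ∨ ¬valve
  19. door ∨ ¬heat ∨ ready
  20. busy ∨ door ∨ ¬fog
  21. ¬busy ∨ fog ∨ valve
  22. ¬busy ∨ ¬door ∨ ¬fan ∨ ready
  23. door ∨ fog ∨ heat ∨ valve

Unit clause (fog) forces fog = True.
Unit clause (lock) forces lock = True.
Set fan = True.
Set heat = False.
  then (heat ∨ ¬lock ∨ ¬ready) forces ready = False.
  then (heat ∨ ¬valve) forces valve = False.
  then (busy ∨ valve) forces busy = True.
  then (¬busy ∨ ¬door ∨ ¬fan ∨ ready) forces door = False.
  then (¬busy ∨ ¬fog ∨ ¬gpu) forces gpu = False.
All clauses satisfied.

fan=T, heat=F, busy=T, door=F, fog=T, gpu=F, ready=F, lock=T, valve=F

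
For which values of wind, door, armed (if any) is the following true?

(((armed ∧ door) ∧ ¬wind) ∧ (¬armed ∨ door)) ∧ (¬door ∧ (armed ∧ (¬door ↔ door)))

The conjunct ¬door ↔ door is unsatisfiable on its own:
  door=F: evaluates to False.
  door=T: evaluates to False.
So the whole conjunction is unsatisfiable.

Unsatisfiable — no assignment works.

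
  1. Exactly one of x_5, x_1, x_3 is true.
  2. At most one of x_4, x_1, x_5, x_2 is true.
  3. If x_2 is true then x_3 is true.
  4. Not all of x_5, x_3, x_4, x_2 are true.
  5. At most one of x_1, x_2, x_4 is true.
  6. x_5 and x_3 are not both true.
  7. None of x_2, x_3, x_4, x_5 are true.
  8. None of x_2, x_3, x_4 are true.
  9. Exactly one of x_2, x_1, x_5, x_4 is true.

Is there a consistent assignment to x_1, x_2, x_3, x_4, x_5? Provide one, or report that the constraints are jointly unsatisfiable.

x_1=T; x_2=F; x_3=F; x_4=F; x_5=F

  (1) {x_5, x_1, x_3}: 1 true — exactly one ✓
  (2) {x_4, x_1, x_5, x_2}: 1 true — at most one ✓
  (3) x_2=F ⇒ x_3: vacuous ✓
  (4) {x_5, x_3, x_4, x_2}: 0/4 true — not all ✓
  (5) {x_1, x_2, x_4}: 1 true — at most one ✓
  (6) x_5=F, x_3=F — not both ✓
  (7) {x_2, x_3, x_4, x_5}: 0 true — none ✓
  (8) {x_2, x_3, x_4}: 0 true — none ✓
  (9) {x_2, x_1, x_5, x_4}: 1 true — exactly one ✓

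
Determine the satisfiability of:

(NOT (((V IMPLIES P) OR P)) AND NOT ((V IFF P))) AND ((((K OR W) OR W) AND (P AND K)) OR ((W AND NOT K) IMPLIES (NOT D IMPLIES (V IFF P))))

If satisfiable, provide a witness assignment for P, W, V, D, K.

P: False; W: False; V: True; D: False; K: True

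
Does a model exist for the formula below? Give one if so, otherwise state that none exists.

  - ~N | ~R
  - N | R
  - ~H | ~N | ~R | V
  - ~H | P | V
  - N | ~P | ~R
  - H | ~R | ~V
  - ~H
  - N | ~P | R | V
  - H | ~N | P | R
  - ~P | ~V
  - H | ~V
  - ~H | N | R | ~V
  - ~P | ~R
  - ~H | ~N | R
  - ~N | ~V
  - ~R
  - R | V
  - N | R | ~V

UNSATISFIABLE

Case H = True:
  Clause (~H) is falsified — contradiction.
Case H = False:
  (H | ~V) forces V = False.
  (~R) forces R = False.
  Clause (R | V) is falsified — contradiction.
Both cases fail, so the formula is unsatisfiable.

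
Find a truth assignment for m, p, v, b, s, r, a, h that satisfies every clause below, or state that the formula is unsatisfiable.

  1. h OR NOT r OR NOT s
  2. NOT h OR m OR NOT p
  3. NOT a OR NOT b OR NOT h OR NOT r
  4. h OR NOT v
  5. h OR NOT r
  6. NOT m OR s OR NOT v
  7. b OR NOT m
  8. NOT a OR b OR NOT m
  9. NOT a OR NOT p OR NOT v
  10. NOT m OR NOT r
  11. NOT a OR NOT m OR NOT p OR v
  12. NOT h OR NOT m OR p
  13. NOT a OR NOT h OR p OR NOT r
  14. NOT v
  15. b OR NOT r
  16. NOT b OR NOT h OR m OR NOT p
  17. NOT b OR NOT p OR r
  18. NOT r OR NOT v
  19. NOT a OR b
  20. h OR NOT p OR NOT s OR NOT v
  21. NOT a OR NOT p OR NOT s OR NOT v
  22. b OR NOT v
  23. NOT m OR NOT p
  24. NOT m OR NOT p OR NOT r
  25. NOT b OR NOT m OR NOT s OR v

m: False; p: False; v: False; b: True; s: True; r: False; a: True; h: True

Unit clause (NOT v) forces v = False.
Set m = False.
Set p = False.
Set b = True.
Set s = True.
Set r = False.
Set a = True.
Set h = True.
All clauses satisfied.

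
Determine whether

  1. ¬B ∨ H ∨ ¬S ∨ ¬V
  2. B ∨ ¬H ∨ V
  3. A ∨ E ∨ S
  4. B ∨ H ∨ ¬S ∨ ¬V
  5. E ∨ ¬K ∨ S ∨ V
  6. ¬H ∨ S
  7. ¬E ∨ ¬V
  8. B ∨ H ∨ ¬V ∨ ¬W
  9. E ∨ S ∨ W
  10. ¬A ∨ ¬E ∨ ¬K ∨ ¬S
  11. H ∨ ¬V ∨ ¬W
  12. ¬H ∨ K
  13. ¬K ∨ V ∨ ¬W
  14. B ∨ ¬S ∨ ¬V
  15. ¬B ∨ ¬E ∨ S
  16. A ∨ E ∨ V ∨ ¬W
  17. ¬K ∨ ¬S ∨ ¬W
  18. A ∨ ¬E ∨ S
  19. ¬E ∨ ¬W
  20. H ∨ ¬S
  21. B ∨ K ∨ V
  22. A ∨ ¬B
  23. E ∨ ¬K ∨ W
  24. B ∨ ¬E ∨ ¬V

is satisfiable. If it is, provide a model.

Set H = False.
  then (H ∨ ¬S) forces S = False.
Set B = True.
  then (¬B ∨ ¬E ∨ S) forces E = False.
  then (A ∨ ¬B) forces A = True.
  then (E ∨ S ∨ W) forces W = True.
  then (H ∨ ¬V ∨ ¬W) forces V = False.
  then (¬K ∨ V ∨ ¬W) forces K = False.
All clauses satisfied.

H: False; S: False; B: True; V: False; K: False; A: True; W: True; E: False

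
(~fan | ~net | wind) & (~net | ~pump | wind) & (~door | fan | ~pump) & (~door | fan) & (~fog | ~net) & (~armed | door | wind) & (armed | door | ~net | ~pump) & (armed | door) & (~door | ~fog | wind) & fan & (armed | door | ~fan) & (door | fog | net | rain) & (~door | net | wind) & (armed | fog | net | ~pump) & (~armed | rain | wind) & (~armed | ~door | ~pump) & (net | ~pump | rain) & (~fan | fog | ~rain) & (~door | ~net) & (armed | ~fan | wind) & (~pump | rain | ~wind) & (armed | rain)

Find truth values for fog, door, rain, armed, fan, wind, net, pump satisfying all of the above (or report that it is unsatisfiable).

Unit clause (fan) forces fan = True.
Set fog = True.
  then (~fog | ~net) forces net = False.
Set door = False.
  then (armed | door) forces armed = True.
  then (~armed | door | wind) forces wind = True.
Set rain = True.
Set pump = True.
All clauses satisfied.

fog = True; door = False; rain = True; armed = True; fan = True; wind = True; net = False; pump = True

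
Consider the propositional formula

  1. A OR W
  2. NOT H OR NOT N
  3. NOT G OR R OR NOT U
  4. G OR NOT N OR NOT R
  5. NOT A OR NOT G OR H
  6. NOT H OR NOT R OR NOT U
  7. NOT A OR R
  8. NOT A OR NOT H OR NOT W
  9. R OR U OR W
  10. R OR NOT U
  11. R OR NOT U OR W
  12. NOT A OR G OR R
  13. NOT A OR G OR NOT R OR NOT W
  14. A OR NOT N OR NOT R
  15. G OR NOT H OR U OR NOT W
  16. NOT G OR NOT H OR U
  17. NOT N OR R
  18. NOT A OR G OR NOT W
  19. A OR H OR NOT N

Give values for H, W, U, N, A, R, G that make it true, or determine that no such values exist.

Set H = False.
Set W = False.
  then (A OR W) forces A = True.
  then (NOT A OR NOT G OR H) forces G = False.
  then (NOT A OR R) forces R = True.
  then (G OR NOT N OR NOT R) forces N = False.
Set U = False.
All clauses satisfied.

H = False, W = False, U = False, N = False, A = True, R = True, G = False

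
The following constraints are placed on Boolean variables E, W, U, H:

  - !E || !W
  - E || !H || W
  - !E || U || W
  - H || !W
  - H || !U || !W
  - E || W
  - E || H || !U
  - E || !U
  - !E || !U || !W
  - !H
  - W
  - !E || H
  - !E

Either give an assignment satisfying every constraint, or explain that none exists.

The formula is unsatisfiable.

Case H = True:
  Clause (!H) is falsified — contradiction.
Case H = False:
  (H || !W) forces W = False.
  Clause (W) is falsified — contradiction.
Both cases fail, so the formula is unsatisfiable.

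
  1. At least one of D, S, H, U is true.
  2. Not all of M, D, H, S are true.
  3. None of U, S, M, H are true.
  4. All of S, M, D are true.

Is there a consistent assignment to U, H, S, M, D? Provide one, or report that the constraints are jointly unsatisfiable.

UNSATISFIABLE

Case S = True:
  Constraint (3) is violated (S=T) — contradiction.
Case S = False:
  Constraint (4) is violated (S=F) — contradiction.
Both cases fail — unsatisfiable.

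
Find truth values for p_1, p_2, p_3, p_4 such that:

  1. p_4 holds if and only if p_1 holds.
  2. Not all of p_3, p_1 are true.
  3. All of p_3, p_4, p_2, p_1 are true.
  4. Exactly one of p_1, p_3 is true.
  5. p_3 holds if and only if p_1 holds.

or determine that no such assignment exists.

UNSATISFIABLE

Case p_3 = True:
  (2) with p_3=T forces p_1 = False.
  Constraint (3) is violated (p_1=F) — contradiction.
Case p_3 = False:
  Constraint (3) is violated (p_3=F) — contradiction.
Both cases fail — unsatisfiable.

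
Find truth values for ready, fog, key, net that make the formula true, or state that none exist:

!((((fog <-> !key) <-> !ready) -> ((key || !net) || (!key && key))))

ready = False; fog = True; key = False; net = True

  !((((fog <-> !key) <-> !ready) -> ((key || !net) || (!key && key)))) = True
    ((fog <-> !key) <-> !ready) -> ((key || !net) || (!key && key)) = False
      (fog <-> !key) <-> !ready = True
        fog <-> !key = True
          !key = True
        !ready = True
      (key || !net) || (!key && key) = False
        key || !net = False
          !net = False
        !key && key = False
          !key = True
The formula evaluates to True.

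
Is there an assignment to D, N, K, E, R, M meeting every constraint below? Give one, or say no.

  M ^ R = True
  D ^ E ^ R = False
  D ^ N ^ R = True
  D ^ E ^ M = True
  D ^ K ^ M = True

D = True, N = False, K = True, E = True, R = False, M = True

M ^ R = T ^ F = True ✓
D ^ E ^ R = T ^ T ^ F = False ✓
D ^ N ^ R = T ^ F ^ F = True ✓
D ^ E ^ M = T ^ T ^ T = True ✓
D ^ K ^ M = T ^ T ^ T = True ✓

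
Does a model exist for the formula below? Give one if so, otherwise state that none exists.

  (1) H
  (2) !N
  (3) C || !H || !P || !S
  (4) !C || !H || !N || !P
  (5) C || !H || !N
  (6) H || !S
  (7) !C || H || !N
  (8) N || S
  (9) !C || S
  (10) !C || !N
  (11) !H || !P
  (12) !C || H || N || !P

Unit clause (H) forces H = True.
Unit clause (!N) forces N = False.
In (N || S) only S is left, so S = True.
In (!H || !P) only !P is left, so P = False.
Set C = True.
All clauses satisfied.

H: True, S: True, N: False, P: False, C: True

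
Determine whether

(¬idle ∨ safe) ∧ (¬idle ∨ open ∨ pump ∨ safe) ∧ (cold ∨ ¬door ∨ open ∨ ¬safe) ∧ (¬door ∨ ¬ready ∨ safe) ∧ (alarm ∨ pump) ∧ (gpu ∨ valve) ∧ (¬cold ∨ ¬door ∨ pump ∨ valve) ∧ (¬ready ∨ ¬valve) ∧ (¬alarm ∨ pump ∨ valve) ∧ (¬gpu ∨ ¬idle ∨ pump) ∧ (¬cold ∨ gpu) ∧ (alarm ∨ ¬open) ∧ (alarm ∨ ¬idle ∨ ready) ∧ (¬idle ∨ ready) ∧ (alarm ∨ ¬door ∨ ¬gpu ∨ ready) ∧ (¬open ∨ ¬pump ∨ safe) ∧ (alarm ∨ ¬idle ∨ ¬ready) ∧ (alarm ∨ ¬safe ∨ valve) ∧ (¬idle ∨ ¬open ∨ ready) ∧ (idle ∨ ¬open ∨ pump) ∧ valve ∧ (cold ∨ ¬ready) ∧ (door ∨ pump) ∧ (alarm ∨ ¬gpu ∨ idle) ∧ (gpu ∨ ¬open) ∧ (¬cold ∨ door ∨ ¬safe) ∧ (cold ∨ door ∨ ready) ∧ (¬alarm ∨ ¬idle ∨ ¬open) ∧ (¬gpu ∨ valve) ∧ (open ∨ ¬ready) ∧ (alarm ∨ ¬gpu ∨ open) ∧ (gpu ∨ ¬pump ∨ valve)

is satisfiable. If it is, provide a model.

Unit clause (valve) forces valve = True.
In (¬ready ∨ ¬valve) only ¬ready is left, so ready = False.
In (¬idle ∨ ready) only ¬idle is left, so idle = False.
Set gpu = True.
  then (alarm ∨ ¬gpu ∨ idle) forces alarm = True.
Set open = False.
Set safe = False.
Set door = True.
Set cold = False.
Set pump = True.
All clauses satisfied.

idle: False, gpu: True, open: False, safe: False, valve: True, ready: False, alarm: True, door: True, cold: False, pump: True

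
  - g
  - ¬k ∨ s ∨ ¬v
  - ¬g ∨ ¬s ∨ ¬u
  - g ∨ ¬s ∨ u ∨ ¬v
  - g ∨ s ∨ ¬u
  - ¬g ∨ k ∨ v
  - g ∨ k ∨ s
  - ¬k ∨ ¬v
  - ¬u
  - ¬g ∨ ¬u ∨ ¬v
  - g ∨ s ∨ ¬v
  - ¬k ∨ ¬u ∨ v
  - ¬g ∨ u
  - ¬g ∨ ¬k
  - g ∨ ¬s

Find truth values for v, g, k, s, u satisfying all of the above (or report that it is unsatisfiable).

Case g = True:
  (¬u) forces u = False.
  Clause (¬g ∨ u) is falsified — contradiction.
Case g = False:
  Clause (g) is falsified — contradiction.
Both cases fail, so the formula is unsatisfiable.

No satisfying assignment exists.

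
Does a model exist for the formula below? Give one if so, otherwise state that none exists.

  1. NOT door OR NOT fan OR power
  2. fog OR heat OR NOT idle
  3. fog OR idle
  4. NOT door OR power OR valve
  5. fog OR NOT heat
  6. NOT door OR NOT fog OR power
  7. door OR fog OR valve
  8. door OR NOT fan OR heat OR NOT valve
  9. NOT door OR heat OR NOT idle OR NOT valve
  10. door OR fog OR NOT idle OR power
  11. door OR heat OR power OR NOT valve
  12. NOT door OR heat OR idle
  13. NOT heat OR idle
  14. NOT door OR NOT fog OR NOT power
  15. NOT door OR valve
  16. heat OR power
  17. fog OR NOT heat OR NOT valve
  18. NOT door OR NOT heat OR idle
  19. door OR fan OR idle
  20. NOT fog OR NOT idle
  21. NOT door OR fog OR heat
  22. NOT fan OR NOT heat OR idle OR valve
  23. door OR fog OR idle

heat = False; power = True; door = False; fog = True; idle = False; valve = False; fan = True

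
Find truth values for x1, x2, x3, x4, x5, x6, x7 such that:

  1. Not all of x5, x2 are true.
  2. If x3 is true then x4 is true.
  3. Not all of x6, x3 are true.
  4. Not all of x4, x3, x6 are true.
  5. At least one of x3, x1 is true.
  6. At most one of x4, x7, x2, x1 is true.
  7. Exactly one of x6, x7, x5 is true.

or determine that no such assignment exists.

x1 = True, x2 = False, x3 = False, x4 = False, x5 = False, x6 = True, x7 = False

  (1) {x5, x2}: 0/2 true — not all ✓
  (2) x3=F ⇒ x4: vacuous ✓
  (3) {x6, x3}: 1/2 true — not all ✓
  (4) {x4, x3, x6}: 1/3 true — not all ✓
  (5) {x3, x1}: 1 true — at least one ✓
  (6) {x4, x7, x2, x1}: 1 true — at most one ✓
  (7) {x6, x7, x5}: 1 true — exactly one ✓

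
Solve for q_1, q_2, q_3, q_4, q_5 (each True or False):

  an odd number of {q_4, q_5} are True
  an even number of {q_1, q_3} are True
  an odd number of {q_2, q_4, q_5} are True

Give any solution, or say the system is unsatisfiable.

q_1: True, q_2: False, q_3: True, q_4: True, q_5: False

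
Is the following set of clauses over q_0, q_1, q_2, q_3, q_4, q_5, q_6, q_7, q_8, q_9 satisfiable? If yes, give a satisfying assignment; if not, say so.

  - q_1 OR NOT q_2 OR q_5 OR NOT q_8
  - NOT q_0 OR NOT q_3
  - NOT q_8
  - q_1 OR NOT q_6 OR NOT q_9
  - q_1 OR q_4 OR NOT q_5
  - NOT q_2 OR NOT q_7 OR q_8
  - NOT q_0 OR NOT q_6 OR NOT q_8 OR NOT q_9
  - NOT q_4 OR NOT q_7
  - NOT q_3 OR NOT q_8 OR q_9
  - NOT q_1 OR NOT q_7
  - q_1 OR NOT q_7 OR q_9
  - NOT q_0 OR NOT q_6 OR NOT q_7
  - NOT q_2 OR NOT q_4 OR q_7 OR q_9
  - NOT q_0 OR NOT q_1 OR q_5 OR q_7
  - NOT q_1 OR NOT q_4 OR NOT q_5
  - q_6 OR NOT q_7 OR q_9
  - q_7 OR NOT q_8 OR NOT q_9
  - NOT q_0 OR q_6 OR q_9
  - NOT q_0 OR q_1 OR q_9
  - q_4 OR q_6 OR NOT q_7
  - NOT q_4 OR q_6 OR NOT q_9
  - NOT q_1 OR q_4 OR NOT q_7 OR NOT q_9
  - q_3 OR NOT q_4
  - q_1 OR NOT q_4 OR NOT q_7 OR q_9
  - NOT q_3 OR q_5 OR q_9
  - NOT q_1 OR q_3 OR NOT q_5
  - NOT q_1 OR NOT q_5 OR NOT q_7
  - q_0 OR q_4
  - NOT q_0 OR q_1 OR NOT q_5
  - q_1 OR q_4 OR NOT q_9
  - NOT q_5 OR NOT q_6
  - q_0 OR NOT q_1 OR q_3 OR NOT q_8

q_0: False; q_1: False; q_2: False; q_3: True; q_4: True; q_5: True; q_6: False; q_7: False; q_8: False; q_9: False

Unit clause (NOT q_8) forces q_8 = False.
Set q_0 = False.
  then (q_0 OR q_4) forces q_4 = True.
  then (NOT q_4 OR NOT q_7) forces q_7 = False.
  then (q_3 OR NOT q_4) forces q_3 = True.
Set q_1 = False.
Try q_2 = True:
  (NOT q_2 OR NOT q_4 OR q_7 OR q_9) forces q_9 = True.
  (q_1 OR NOT q_6 OR NOT q_9) forces q_6 = False.
  clause (NOT q_4 OR q_6 OR NOT q_9) is falsified — backtrack.
So q_2 = False.
Set q_5 = True.
  then (NOT q_5 OR NOT q_6) forces q_6 = False.
  then (NOT q_4 OR q_6 OR NOT q_9) forces q_9 = False.
All clauses satisfied.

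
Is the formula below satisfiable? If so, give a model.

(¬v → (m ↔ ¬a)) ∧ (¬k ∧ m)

m = True, a = False, k = False, v = False

  ¬v → (m ↔ ¬a) = True
    ¬v = True
    m ↔ ¬a = True
      ¬a = True
  ¬k ∧ m = True
    ¬k = True
Both conjuncts True, so the formula holds.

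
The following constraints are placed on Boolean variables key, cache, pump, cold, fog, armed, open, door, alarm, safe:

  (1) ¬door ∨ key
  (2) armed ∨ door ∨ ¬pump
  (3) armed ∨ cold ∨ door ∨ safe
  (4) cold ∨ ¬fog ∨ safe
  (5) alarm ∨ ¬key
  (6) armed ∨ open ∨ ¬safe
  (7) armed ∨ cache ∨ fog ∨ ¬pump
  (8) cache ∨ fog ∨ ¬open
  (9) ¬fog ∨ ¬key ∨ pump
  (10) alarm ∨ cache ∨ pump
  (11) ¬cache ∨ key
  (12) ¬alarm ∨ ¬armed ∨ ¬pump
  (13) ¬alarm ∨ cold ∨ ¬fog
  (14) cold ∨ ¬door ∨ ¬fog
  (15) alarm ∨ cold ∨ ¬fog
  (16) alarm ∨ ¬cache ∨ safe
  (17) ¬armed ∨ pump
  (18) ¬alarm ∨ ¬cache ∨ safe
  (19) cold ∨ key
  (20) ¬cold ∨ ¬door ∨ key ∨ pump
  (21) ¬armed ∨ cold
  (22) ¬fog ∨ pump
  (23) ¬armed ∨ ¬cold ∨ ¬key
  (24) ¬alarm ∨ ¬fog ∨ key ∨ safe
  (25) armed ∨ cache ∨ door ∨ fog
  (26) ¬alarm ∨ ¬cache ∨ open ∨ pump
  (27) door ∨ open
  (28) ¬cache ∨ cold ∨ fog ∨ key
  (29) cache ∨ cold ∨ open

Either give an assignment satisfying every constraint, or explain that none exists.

Set key = True.
  then (alarm ∨ ¬key) forces alarm = True.
Set cache = False.
Set pump = True.
  then (¬alarm ∨ ¬armed ∨ ¬pump) forces armed = False.
  then (armed ∨ door ∨ ¬pump) forces door = True.
  then (armed ∨ cache ∨ fog ∨ ¬pump) forces fog = True.
  then (¬alarm ∨ cold ∨ ¬fog) forces cold = True.
Set open = False.
  then (armed ∨ open ∨ ¬safe) forces safe = False.
All clauses satisfied.

key=T, cache=F, pump=T, cold=T, fog=T, armed=F, open=F, door=T, alarm=T, safe=F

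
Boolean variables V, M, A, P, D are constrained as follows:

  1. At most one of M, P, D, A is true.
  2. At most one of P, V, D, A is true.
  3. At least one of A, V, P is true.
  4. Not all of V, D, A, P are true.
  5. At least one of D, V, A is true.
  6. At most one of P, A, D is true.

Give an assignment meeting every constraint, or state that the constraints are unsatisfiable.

V = True, M = False, A = False, P = False, D = False

  (1) {M, P, D, A}: 0 true — at most one ✓
  (2) {P, V, D, A}: 1 true — at most one ✓
  (3) {A, V, P}: 1 true — at least one ✓
  (4) {V, D, A, P}: 1/4 true — not all ✓
  (5) {D, V, A}: 1 true — at least one ✓
  (6) {P, A, D}: 0 true — at most one ✓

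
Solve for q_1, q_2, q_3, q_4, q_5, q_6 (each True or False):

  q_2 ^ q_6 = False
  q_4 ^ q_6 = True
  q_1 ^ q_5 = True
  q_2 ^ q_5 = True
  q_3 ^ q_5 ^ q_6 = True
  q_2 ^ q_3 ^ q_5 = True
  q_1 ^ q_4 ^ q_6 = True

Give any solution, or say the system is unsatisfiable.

q_1 = False, q_2 = False, q_3 = False, q_4 = True, q_5 = True, q_6 = False

q_2 ^ q_6 = F ^ F = False ✓
q_4 ^ q_6 = T ^ F = True ✓
q_1 ^ q_5 = F ^ T = True ✓
q_2 ^ q_5 = F ^ T = True ✓
q_3 ^ q_5 ^ q_6 = F ^ T ^ F = True ✓
q_2 ^ q_3 ^ q_5 = F ^ F ^ T = True ✓
q_1 ^ q_4 ^ q_6 = F ^ T ^ F = True ✓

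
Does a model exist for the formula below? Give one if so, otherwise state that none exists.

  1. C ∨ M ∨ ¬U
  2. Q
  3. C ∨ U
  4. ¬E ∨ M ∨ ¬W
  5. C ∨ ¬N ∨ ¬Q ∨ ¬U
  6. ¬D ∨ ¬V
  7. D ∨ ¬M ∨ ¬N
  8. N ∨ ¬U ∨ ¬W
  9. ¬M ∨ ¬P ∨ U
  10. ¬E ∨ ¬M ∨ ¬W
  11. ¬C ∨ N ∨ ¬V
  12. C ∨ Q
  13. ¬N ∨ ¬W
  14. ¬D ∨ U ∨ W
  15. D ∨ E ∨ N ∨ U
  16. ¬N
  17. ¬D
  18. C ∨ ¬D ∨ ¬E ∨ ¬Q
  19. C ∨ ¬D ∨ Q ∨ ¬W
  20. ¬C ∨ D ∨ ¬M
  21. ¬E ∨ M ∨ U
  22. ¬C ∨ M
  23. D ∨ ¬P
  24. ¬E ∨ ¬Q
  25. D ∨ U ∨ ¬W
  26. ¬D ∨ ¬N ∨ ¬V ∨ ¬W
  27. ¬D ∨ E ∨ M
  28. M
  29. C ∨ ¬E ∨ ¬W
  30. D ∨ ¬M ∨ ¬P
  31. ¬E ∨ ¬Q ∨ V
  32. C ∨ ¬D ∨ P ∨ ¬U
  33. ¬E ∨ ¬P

D=F, Q=T, P=F, E=F, U=T, M=T, C=F, N=F, W=F, V=T

Unit clause (Q) forces Q = True.
Unit clause (¬N) forces N = False.
Unit clause (¬D) forces D = False.
In (D ∨ ¬P) only ¬P is left, so P = False.
In (¬E ∨ ¬Q) only ¬E is left, so E = False.
Unit clause (M) forces M = True.
In (D ∨ E ∨ N ∨ U) only U is left, so U = True.
In (¬C ∨ D ∨ ¬M) only ¬C is left, so C = False.
In (N ∨ ¬U ∨ ¬W) only ¬W is left, so W = False.
Set V = True.
All clauses satisfied.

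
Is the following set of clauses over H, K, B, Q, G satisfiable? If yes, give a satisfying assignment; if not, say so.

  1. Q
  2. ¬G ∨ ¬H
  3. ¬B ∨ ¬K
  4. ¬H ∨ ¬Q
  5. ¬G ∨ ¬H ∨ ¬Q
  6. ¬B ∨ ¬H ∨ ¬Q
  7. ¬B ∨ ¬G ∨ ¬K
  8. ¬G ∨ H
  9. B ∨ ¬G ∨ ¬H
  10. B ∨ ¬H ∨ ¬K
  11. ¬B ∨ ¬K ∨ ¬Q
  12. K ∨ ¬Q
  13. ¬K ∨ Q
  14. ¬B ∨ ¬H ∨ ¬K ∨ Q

H: False; K: True; B: False; Q: True; G: False

Unit clause (Q) forces Q = True.
In (¬H ∨ ¬Q) only ¬H is left, so H = False.
In (¬G ∨ H) only ¬G is left, so G = False.
In (K ∨ ¬Q) only K is left, so K = True.
In (¬B ∨ ¬K) only ¬B is left, so B = False.
All clauses satisfied.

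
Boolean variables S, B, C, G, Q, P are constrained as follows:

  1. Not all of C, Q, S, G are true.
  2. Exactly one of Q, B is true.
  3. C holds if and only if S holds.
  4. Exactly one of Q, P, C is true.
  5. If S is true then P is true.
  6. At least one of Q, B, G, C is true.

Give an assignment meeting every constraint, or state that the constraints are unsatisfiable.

S = False, B = True, C = False, G = True, Q = False, P = True

  (1) {C, Q, S, G}: 1/4 true — not all ✓
  (2) {Q, B}: 1 true — exactly one ✓
  (3) C=F, S=F — same ✓
  (4) {Q, P, C}: 1 true — exactly one ✓
  (5) S=F ⇒ P: vacuous ✓
  (6) {Q, B, G, C}: 2 true — at least one ✓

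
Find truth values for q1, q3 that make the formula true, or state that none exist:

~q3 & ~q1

q1 = False, q3 = False

  ~q3 = True
  ~q1 = True
Both conjuncts True, so the formula holds.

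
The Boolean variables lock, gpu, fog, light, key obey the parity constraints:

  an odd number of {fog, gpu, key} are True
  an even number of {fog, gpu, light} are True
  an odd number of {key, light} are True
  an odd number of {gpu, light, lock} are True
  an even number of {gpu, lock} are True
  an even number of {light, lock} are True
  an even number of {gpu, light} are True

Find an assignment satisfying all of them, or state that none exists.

lock = True, gpu = True, fog = False, light = True, key = False

{fog, gpu, key}: 1 true → odd ✓
{fog, gpu, light}: 2 true → even ✓
{key, light}: 1 true → odd ✓
{gpu, light, lock}: 3 true → odd ✓
{gpu, lock}: 2 true → even ✓
{light, lock}: 2 true → even ✓
{gpu, light}: 2 true → even ✓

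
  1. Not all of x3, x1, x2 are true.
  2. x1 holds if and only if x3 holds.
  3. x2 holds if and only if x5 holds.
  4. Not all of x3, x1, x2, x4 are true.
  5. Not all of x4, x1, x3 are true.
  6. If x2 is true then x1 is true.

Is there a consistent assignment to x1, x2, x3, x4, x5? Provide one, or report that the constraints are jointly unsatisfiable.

x1 = False; x2 = False; x3 = False; x4 = True; x5 = False

  (1) {x3, x1, x2}: 0/3 true — not all ✓
  (2) x1=F, x3=F — same ✓
  (3) x2=F, x5=F — same ✓
  (4) {x3, x1, x2, x4}: 1/4 true — not all ✓
  (5) {x4, x1, x3}: 1/3 true — not all ✓
  (6) x2=F ⇒ x1: vacuous ✓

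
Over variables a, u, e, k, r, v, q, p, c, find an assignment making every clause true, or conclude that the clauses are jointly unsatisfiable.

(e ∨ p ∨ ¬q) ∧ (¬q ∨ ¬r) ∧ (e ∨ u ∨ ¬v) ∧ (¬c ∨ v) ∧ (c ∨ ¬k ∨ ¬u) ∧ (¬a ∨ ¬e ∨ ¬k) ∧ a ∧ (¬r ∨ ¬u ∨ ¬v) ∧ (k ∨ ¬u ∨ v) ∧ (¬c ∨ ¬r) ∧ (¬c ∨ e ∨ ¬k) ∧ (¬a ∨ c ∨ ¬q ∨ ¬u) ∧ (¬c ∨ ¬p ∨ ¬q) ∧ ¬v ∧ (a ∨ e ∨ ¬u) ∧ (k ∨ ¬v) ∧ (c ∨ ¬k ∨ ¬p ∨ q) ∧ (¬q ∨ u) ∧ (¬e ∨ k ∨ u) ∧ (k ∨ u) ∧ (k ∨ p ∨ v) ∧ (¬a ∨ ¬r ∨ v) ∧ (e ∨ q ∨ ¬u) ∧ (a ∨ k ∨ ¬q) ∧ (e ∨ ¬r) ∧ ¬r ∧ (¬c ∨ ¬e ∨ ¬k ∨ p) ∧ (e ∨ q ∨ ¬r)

Unit clause (a) forces a = True.
Unit clause (¬v) forces v = False.
In (¬a ∨ ¬r ∨ v) only ¬r is left, so r = False.
In (¬c ∨ v) only ¬c is left, so c = False.
Try u = True:
  (c ∨ ¬k ∨ ¬u) forces k = False.
  clause (k ∨ ¬u ∨ v) is falsified — backtrack.
So u = False.
  then (¬q ∨ u) forces q = False.
  then (k ∨ u) forces k = True.
  then (¬a ∨ ¬e ∨ ¬k) forces e = False.
  then (c ∨ ¬k ∨ ¬p ∨ q) forces p = False.
All clauses satisfied.

a=T; u=F; e=F; k=T; r=F; v=F; q=F; p=F; c=F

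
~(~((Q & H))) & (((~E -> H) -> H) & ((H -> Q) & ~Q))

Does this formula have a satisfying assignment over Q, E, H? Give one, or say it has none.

Case Q = True: the conjunct ~Q is False.
Case Q = False: the conjunct ~(~((Q & H))) becomes ~(~False) = False.
Both cases fail — unsatisfiable.

UNSATISFIABLE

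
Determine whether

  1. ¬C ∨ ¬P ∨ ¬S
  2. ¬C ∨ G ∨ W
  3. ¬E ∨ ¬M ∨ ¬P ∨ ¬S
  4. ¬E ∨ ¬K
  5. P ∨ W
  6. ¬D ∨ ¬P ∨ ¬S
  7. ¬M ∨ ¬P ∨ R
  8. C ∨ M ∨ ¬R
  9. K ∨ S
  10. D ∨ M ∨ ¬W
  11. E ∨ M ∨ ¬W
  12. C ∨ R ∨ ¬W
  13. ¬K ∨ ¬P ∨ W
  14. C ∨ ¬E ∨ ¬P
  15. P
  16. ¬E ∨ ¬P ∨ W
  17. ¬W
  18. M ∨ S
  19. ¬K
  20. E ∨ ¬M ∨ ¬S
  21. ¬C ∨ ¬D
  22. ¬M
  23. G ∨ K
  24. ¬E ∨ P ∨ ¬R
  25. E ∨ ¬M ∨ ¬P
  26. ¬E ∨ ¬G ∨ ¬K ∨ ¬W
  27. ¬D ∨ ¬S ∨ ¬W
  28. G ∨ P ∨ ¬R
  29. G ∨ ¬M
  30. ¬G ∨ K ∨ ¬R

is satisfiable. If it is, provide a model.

Unit clause (P) forces P = True.
Unit clause (¬W) forces W = False.
Unit clause (¬K) forces K = False.
Unit clause (¬M) forces M = False.
In (G ∨ K) only G is left, so G = True.
In (¬G ∨ K ∨ ¬R) only ¬R is left, so R = False.
In (K ∨ S) only S is left, so S = True.
In (¬E ∨ ¬P ∨ W) only ¬E is left, so E = False.
In (¬C ∨ ¬P ∨ ¬S) only ¬C is left, so C = False.
In (¬D ∨ ¬P ∨ ¬S) only ¬D is left, so D = False.
All clauses satisfied.

E = False, P = True, S = True, K = False, C = False, D = False, R = False, G = True, W = False, M = False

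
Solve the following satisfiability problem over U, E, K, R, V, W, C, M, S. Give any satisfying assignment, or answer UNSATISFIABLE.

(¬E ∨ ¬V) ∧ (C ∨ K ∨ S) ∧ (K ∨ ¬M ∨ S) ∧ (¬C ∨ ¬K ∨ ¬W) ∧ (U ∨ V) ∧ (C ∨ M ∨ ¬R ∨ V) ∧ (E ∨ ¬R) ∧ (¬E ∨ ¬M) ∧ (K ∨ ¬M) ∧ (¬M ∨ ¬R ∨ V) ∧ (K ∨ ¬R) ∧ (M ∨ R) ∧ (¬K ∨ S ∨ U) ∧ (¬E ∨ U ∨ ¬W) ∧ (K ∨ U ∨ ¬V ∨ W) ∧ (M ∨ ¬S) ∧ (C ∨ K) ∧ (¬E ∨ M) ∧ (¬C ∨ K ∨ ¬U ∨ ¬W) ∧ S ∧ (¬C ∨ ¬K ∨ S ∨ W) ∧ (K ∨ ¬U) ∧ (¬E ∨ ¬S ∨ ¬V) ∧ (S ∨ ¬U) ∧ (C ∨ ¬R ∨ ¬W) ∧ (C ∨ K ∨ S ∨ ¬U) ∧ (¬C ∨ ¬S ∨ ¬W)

U: True, E: False, K: True, R: False, V: True, W: False, C: True, M: True, S: True

Unit clause (S) forces S = True.
In (M ∨ ¬S) only M is left, so M = True.
In (¬E ∨ ¬M) only ¬E is left, so E = False.
In (K ∨ ¬M) only K is left, so K = True.
In (E ∨ ¬R) only ¬R is left, so R = False.
Set U = True.
Set V = True.
Set W = False.
Set C = True.
All clauses satisfied.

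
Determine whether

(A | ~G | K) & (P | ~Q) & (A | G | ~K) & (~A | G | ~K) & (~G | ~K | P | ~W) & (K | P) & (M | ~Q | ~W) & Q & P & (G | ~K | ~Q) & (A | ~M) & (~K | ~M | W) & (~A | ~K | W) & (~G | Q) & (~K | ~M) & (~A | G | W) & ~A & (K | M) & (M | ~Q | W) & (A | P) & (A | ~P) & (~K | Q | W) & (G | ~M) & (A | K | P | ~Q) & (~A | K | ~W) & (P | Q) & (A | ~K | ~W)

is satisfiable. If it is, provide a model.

Unsatisfiable — no assignment works.

Case Q = True:
  (P | ~Q) forces P = True.
  (~A) forces A = False.
  Clause (A | ~P) is falsified — contradiction.
Case Q = False:
  Clause (Q) is falsified — contradiction.
Both cases fail, so the formula is unsatisfiable.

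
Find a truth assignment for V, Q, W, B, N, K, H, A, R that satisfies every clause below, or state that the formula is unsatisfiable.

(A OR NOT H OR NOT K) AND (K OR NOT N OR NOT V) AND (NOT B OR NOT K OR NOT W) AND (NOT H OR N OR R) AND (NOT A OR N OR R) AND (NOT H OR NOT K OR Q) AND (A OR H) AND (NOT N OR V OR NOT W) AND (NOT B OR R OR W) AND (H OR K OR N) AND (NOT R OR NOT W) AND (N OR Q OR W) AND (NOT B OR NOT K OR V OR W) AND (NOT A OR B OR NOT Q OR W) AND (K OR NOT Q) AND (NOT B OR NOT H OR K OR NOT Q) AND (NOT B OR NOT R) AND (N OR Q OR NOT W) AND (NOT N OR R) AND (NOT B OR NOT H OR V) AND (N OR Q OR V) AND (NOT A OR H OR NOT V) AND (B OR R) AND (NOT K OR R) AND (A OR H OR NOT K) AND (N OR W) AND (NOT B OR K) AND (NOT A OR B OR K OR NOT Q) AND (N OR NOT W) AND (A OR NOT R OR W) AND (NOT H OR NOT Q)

Set V = False.
Set Q = False.
  then (N OR Q OR V) forces N = True.
  then (NOT N OR V OR NOT W) forces W = False.
  then (NOT N OR R) forces R = True.
  then (A OR NOT R OR W) forces A = True.
  then (NOT B OR NOT R) forces B = False.
Set K = False.
Set H = True.
All clauses satisfied.

V: False, Q: False, W: False, B: False, N: True, K: False, H: True, A: True, R: True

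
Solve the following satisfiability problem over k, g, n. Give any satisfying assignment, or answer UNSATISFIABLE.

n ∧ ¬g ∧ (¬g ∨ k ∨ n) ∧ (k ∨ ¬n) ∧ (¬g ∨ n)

Unit clause (n) forces n = True.
Unit clause (¬g) forces g = False.
In (k ∨ ¬n) only k is left, so k = True.
Check each clause:
  (n): n holds.
  (¬g): ¬g holds.
  (¬g ∨ k ∨ n): ¬g holds.
  (k ∨ ¬n): k holds.
  (¬g ∨ n): ¬g holds.
All clauses satisfied.

k=T; g=F; n=T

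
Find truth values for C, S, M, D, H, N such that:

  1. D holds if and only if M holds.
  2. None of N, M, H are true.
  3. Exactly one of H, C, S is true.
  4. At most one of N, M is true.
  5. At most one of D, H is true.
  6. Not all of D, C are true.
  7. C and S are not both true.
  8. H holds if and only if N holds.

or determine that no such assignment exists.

C: True; S: False; M: False; D: False; H: False; N: False

  (1) D=F, M=F — same ✓
  (2) {N, M, H}: 0 true — none ✓
  (3) {H, C, S}: 1 true — exactly one ✓
  (4) {N, M}: 0 true — at most one ✓
  (5) {D, H}: 0 true — at most one ✓
  (6) {D, C}: 1/2 true — not all ✓
  (7) C=T, S=F — not both ✓
  (8) H=F, N=F — same ✓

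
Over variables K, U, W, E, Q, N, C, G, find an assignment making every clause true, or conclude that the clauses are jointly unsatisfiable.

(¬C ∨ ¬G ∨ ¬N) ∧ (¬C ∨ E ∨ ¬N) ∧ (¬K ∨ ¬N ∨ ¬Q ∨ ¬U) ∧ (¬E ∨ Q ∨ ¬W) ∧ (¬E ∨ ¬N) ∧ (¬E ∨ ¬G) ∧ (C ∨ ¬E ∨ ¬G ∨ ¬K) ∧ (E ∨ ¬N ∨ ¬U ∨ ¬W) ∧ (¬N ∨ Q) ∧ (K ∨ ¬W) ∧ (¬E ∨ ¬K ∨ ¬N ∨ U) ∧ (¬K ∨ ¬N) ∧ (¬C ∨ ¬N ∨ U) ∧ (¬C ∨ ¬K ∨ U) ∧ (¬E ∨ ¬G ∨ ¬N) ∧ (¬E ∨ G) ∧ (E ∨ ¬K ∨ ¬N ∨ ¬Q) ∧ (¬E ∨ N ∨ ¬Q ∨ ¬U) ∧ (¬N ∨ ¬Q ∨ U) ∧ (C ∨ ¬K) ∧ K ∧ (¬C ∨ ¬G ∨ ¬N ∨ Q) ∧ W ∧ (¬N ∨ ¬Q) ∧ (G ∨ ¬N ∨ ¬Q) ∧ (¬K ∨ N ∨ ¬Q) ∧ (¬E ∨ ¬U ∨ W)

Unit clause (K) forces K = True.
Unit clause (W) forces W = True.
In (¬K ∨ ¬N) only ¬N is left, so N = False.
In (C ∨ ¬K) only C is left, so C = True.
In (¬K ∨ N ∨ ¬Q) only ¬Q is left, so Q = False.
In (¬E ∨ Q ∨ ¬W) only ¬E is left, so E = False.
In (¬C ∨ ¬K ∨ U) only U is left, so U = True.
Set G = False.
All clauses satisfied.

K = True; U = True; W = True; E = False; Q = False; N = False; C = True; G = False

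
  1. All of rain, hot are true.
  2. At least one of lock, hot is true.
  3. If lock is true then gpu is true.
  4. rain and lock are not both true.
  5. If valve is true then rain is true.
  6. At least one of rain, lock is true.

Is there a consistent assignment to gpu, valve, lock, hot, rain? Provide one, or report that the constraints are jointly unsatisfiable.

gpu: False; valve: True; lock: False; hot: True; rain: True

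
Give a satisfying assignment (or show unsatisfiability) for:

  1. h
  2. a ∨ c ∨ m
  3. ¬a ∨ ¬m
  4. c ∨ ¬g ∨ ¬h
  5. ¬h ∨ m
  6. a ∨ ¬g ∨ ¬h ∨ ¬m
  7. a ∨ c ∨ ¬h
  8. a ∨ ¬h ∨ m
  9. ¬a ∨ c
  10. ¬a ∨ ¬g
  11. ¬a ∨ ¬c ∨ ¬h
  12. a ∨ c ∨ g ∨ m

Unit clause (h) forces h = True.
In (¬h ∨ m) only m is left, so m = True.
In (¬a ∨ ¬m) only ¬a is left, so a = False.
In (a ∨ ¬g ∨ ¬h ∨ ¬m) only ¬g is left, so g = False.
In (a ∨ c ∨ ¬h) only c is left, so c = True.
All clauses satisfied.

c: True; g: False; h: True; m: True; a: False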